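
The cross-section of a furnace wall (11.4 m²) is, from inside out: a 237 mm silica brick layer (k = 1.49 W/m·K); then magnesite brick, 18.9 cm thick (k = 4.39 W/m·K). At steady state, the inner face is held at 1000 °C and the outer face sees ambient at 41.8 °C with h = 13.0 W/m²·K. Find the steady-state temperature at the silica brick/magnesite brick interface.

Series thermal resistances, inner to outer:
  R_silica brick = L/(kA) = 0.237/(1.49·11.4) = 0.01395 K/W
  R_magnesite brick = L/(kA) = 0.189/(4.39·11.4) = 0.003777 K/W
  R_conv,out = 1/(hA) = 1/(13.0·11.4) = 0.006748 K/W
ΣR = 0.01395 + 0.003777 + 0.006748 = 0.02448 K/W
Q = ΔT/ΣR = (1000 °C − 41.8 °C)/0.02448 = 39140 W
From the inner boundary to the silica brick/magnesite brick interface, ΣR_partial = 0.01395 K/W.
T_interface = T_in − Q·ΣR_partial = 1000 °C − (39140)(0.01395) = 454 °C

T = 454 °C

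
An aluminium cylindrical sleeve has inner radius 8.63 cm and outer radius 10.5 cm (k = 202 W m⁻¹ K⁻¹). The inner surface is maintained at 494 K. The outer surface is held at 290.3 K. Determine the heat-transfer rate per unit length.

Q' = 2πk·ΔT/ln(r₂/r₁) = 2π × 202 × 203.7 / ln(0.105/0.0863) = 1.32×10^6 W/m

Q' = 1320 kW/m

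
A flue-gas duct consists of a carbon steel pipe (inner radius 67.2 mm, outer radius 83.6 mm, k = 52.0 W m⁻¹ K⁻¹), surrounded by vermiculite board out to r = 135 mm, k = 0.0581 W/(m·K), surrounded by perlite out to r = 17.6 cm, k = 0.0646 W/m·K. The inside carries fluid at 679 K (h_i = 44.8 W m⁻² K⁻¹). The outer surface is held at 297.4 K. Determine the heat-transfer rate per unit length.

Treat each layer as a resistance in series:
  R'_conv,in = 1/(2πr h) = 1/(2π·0.0672·44.8) = 0.05287 m·K/W
  R'_carbon steel = ln(0.0836/0.0672)/(2πk) = 0.2184/(2π·52.0) = 6.684×10^-4 m·K/W
  R'_vermiculite board = ln(0.135/0.0836)/(2πk) = 0.4792/(2π·0.0581) = 1.313 m·K/W
  R'_perlite = ln(0.176/0.135)/(2πk) = 0.2652/(2π·0.0646) = 0.6534 m·K/W
ΣR = 0.05287 + 6.684×10^-4 + 1.313 + 0.6534 = 2.020 m·K/W
Q' = ΔT/ΣR = (679 K − 297.4 K)/2.020 = 189 W/m

Q' = 189 W/m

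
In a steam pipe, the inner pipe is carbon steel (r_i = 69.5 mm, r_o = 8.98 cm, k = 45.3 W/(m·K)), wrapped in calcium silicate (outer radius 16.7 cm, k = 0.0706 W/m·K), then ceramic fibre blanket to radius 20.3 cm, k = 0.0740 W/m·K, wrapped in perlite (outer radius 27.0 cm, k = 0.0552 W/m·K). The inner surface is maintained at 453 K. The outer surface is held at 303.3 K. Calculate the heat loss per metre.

Q' = 56.7 W/m

Resistance network (inner→outer):
  R'_carbon steel = ln(0.0898/0.0695)/(2πk) = 0.2563/(2π·45.3) = 9.003×10^-4 m·K/W
  R'_calcium silicate = ln(0.167/0.0898)/(2πk) = 0.6204/(2π·0.0706) = 1.399 m·K/W
  R'_ceramic fibre blanket = ln(0.203/0.167)/(2πk) = 0.1952/(2π·0.0740) = 0.4199 m·K/W
  R'_perlite = ln(0.270/0.203)/(2πk) = 0.2852/(2π·0.0552) = 0.8223 m·K/W
ΣR = 9.003×10^-4 + 1.399 + 0.4199 + 0.8223 = 2.642 m·K/W
Q' = ΔT/ΣR = (453 K − 303.3 K)/2.642 = 56.7 W/m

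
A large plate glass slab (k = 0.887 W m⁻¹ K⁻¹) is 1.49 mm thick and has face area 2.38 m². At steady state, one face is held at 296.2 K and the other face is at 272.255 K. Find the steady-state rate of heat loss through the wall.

Q = kA·ΔT/L = 0.887 × 2.38 × |296.2 K − 272.255 K| / 0.00149 = 33900 W

Q = 33.9 kW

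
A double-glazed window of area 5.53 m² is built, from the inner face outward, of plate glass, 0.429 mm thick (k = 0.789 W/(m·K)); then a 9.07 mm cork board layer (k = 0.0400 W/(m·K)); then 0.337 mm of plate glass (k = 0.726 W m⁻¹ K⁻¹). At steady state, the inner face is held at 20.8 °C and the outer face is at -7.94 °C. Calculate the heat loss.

Treat each layer as a resistance in series:
  R_plate glass = L/(kA) = 4.29×10^-4/(0.789·5.53) = 9.832×10^-5 K/W
  R_cork board = L/(kA) = 0.00907/(0.0400·5.53) = 0.04100 K/W
  R_plate glass = L/(kA) = 3.37×10^-4/(0.726·5.53) = 8.394×10^-5 K/W
ΣR = 9.832×10^-5 + 0.04100 + 8.394×10^-5 = 0.04118 K/W
Q = ΔT/ΣR = (20.8 °C − -7.94 °C)/0.04118 = 698 W

Q = 698 W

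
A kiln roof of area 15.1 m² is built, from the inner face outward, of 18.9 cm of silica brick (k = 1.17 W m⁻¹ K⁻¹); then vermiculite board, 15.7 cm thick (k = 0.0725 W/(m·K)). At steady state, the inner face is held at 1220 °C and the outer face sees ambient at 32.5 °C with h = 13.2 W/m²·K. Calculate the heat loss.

Q = 7.46 kW

Treat each layer as a resistance in series:
  R_silica brick = L/(kA) = 0.189/(1.17·15.1) = 0.01070 K/W
  R_vermiculite board = L/(kA) = 0.157/(0.0725·15.1) = 0.1434 K/W
  R_conv,out = 1/(hA) = 1/(13.2·15.1) = 0.005017 K/W
ΣR = 0.01070 + 0.1434 + 0.005017 = 0.1591 K/W
Q = ΔT/ΣR = (1220 °C − 32.5 °C)/0.1591 = 7460 W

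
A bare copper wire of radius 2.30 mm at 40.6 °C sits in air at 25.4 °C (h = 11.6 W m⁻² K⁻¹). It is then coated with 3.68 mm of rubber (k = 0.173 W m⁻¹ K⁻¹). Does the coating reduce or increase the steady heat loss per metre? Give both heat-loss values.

Critical radius for a cylinder: r_cr = k/h = 0.0149 m = 1.49 cm.
Outer radius after coating: r₂ = 0.00230 + 0.00368 = 0.00598 m.
Since r₁ < r_cr and r₂ ≤ r_cr, the coating moves toward the maximum at r_cr — heat loss rises.
Bare: R = 1/(2πr₁h) = 5.965 m·K/W; Q = 15.2/5.965 = 2.55 W/m.
Coated: R = R_cond + R_conv = 3.173 m·K/W; Q = 15.2/3.173 = 4.79 W/m.

increases: 2.55 → 4.79 W/m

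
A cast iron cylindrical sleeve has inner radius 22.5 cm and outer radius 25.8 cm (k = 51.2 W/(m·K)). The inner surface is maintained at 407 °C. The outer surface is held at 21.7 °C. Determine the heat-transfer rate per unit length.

Q' = 906 kW/m

Q' = 2πk·ΔT/ln(r₂/r₁) = 2π × 51.2 × 385.3 / ln(0.258/0.225) = 9.06×10^5 W/m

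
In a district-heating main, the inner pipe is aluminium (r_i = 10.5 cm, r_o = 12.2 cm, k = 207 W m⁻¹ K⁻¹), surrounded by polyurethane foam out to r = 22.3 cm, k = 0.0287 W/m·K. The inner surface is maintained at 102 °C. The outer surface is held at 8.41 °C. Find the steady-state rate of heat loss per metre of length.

Series thermal resistances, inner to outer:
  R'_aluminium = ln(0.122/0.105)/(2πk) = 0.1501/(2π·207) = 1.154×10^-4 m·K/W
  R'_polyurethane foam = ln(0.223/0.122)/(2πk) = 0.6032/(2π·0.0287) = 3.345 m·K/W
ΣR = 1.154×10^-4 + 3.345 = 3.345 m·K/W
Q' = ΔT/ΣR = (102 °C − 8.41 °C)/3.345 = 28.0 W/m

Q' = 28.0 W/m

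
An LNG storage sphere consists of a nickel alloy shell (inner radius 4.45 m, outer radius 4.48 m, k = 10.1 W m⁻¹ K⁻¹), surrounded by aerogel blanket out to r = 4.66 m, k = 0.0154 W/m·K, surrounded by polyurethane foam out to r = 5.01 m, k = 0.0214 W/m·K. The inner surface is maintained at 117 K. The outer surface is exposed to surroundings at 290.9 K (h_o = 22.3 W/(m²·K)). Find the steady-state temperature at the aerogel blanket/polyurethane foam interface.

T = 194.1 K

Resistance network (inner→outer):
  R_nickel alloy = (1/4.45 − 1/4.48)/(4πk) = 0.001505/(4π·10.1) = 1.186×10^-5 K/W
  R_aerogel blanket = (1/4.48 − 1/4.66)/(4πk) = 0.008622/(4π·0.0154) = 0.04455 K/W
  R_polyurethane foam = (1/4.66 − 1/5.01)/(4πk) = 0.01499/(4π·0.0214) = 0.05575 K/W
  R_conv,out = 1/(4πr²h) = 1/(4π·5.01²·22.3) = 1.422×10^-4 K/W
ΣR = 1.186×10^-5 + 0.04455 + 0.05575 + 1.422×10^-4 = 0.1005 K/W
Q = ΔT/ΣR = (117 K − 290.9 K)/0.1005 = -1730 W
From the inner boundary to the aerogel blanket/polyurethane foam interface, ΣR_partial = 0.04456 K/W.
T_interface = T_in − Q·ΣR_partial = 117 K − (-1730)(0.04456) = 194.1 K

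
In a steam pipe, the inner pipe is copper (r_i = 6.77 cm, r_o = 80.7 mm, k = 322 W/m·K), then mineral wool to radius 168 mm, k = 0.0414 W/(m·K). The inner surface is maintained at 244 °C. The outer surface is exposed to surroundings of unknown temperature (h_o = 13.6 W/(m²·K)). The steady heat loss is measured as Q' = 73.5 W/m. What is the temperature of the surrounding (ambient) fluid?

T_out = 31.7 °C

Sum the resistances:
  R'_copper = ln(0.0807/0.0677)/(2πk) = 0.1757/(2π·322) = 8.682×10^-5 m·K/W
  R'_mineral wool = ln(0.168/0.0807)/(2πk) = 0.7332/(2π·0.0414) = 2.819 m·K/W
  R'_conv,out = 1/(2πr h) = 1/(2π·0.168·13.6) = 0.06966 m·K/W
ΣR = 2.888 m·K/W
ΔT = Q'·ΣR = 73.5 × 2.888 = 212.3 K
Heat flows outward, so T_out = T_in − ΔT = 244 − 212.3 = 31.7 °C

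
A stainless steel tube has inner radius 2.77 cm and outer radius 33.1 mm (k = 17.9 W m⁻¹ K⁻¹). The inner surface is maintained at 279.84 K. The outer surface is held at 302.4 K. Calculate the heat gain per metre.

Q' = 2πk·ΔT/ln(r₂/r₁) = 2π × 17.9 × 22.56 / ln(0.0331/0.0277) = 14200 W/m

Q' = 14.2 kW/m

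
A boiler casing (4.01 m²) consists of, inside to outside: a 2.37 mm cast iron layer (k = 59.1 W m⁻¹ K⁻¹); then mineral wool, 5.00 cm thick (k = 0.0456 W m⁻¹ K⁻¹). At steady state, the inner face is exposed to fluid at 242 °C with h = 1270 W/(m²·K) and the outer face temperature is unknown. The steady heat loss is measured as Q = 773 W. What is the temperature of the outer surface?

Sum the resistances:
  R_conv,in = 1/(hA) = 1/(1270·4.01) = 1.964×10^-4 K/W
  R_cast iron = L/(kA) = 0.00237/(59.1·4.01) = 1.000×10^-5 K/W
  R_mineral wool = L/(kA) = 0.0500/(0.0456·4.01) = 0.2734 K/W
ΣR = 0.2736 K/W
ΔT = Q·ΣR = 773 × 0.2736 = 211.5 K
Heat flows outward, so T_out = T_in − ΔT = 242 − 211.5 = 30.5 °C

T_out = 30.5 °C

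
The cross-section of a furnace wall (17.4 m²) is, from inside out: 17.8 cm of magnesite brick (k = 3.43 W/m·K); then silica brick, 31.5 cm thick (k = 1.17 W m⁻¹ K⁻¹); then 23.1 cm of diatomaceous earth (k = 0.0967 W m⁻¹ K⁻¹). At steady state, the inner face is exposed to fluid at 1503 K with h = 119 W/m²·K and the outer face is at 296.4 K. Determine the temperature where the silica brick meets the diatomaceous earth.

Treat each layer as a resistance in series:
  R_conv,in = 1/(hA) = 1/(119·17.4) = 4.830×10^-4 K/W
  R_magnesite brick = L/(kA) = 0.178/(3.43·17.4) = 0.002982 K/W
  R_silica brick = L/(kA) = 0.315/(1.17·17.4) = 0.01547 K/W
  R_diatomaceous earth = L/(kA) = 0.231/(0.0967·17.4) = 0.1373 K/W
ΣR = 4.830×10^-4 + 0.002982 + 0.01547 + 0.1373 = 0.1562 K/W
Q = ΔT/ΣR = (1503 K − 296.4 K)/0.1562 = 7725 W
From the inner boundary to the silica brick/diatomaceous earth interface, ΣR_partial = 0.01894 K/W.
T_interface = T_in − Q·ΣR_partial = 1503 K − (7725)(0.01894) = 1357 K

T = 1357 K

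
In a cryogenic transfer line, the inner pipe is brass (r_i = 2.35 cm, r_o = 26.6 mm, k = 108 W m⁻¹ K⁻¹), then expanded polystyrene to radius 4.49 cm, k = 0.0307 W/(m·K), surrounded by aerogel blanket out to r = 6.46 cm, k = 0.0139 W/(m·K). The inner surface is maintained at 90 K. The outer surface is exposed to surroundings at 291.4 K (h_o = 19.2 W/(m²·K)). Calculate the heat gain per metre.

Q' = 28.7 W/m

Treat each layer as a resistance in series:
  R'_brass = ln(0.0266/0.0235)/(2πk) = 0.1239/(2π·108) = 1.826×10^-4 m·K/W
  R'_expanded polystyrene = ln(0.0449/0.0266)/(2πk) = 0.5235/(2π·0.0307) = 2.714 m·K/W
  R'_aerogel blanket = ln(0.0646/0.0449)/(2πk) = 0.3638/(2π·0.0139) = 4.165 m·K/W
  R'_conv,out = 1/(2πr h) = 1/(2π·0.0646·19.2) = 0.1283 m·K/W
ΣR = 1.826×10^-4 + 2.714 + 4.165 + 0.1283 = 7.007 m·K/W
Q' = ΔT/ΣR = (90 K − 291.4 K)/7.007 = -28.7 W/m
(Negative Q' ⇒ heat flows inward; heat gain = 28.7 W/m.)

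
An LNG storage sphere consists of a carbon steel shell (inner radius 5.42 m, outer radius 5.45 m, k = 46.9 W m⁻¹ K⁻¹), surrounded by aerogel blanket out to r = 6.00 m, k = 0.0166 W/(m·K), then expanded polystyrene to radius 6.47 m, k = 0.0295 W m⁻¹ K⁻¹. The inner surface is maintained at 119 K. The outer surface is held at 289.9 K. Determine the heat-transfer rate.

Q = 1510 W

Series thermal resistances, inner to outer:
  R_carbon steel = (1/5.42 − 1/5.45)/(4πk) = 0.001016/(4π·46.9) = 1.723×10^-6 K/W
  R_aerogel blanket = (1/5.45 − 1/6.00)/(4πk) = 0.01682/(4π·0.0166) = 0.08063 K/W
  R_expanded polystyrene = (1/6.00 − 1/6.47)/(4πk) = 0.01211/(4π·0.0295) = 0.03266 K/W
ΣR = 1.723×10^-6 + 0.08063 + 0.03266 = 0.1133 K/W
Q = ΔT/ΣR = (119 K − 289.9 K)/0.1133 = -1510 W
(Negative Q ⇒ heat flows inward; heat gain = 1510 W.)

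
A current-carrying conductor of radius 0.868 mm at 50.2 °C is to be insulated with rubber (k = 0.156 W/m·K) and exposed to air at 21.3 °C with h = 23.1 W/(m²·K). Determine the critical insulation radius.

r_cr = 0.675 cm

For a cylinder, r_cr = k_ins/h = 0.156/23.1 = 0.00675 m = 0.675 cm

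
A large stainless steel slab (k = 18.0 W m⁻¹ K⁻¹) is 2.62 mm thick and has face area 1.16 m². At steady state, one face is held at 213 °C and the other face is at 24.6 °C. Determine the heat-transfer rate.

Q = 1.50×10^6 W

Q = kA·ΔT/L = 18.0 × 1.16 × |213 °C − 24.6 °C| / 0.00262 = 1.50×10^6 W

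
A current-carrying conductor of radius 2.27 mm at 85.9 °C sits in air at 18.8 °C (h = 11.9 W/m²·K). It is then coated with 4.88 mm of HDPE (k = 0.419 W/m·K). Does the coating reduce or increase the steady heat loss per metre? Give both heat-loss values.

increases: 11.4 → 29.1 W/m

Critical radius for a cylinder: r_cr = k/h = 0.0352 m = 3.52 cm.
Outer radius after coating: r₂ = 0.00227 + 0.00488 = 0.00715 m.
Since r₁ < r_cr and r₂ ≤ r_cr, the coating moves toward the maximum at r_cr — heat loss rises.
Bare: R = 1/(2πr₁h) = 5.892 m·K/W; Q = 67.1/5.892 = 11.4 W/m.
Coated: R = R_cond + R_conv = 2.306 m·K/W; Q = 67.1/2.306 = 29.1 W/m.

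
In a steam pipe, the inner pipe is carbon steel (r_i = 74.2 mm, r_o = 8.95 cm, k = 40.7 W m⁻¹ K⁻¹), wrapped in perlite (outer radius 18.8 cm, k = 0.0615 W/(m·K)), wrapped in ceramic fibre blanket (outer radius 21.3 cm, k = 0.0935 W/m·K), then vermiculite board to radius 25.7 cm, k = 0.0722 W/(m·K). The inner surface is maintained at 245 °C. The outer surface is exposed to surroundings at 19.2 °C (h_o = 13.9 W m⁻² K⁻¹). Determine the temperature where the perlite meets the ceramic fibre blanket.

Resistance network (inner→outer):
  R'_carbon steel = ln(0.0895/0.0742)/(2πk) = 0.1875/(2π·40.7) = 7.331×10^-4 m·K/W
  R'_perlite = ln(0.188/0.0895)/(2πk) = 0.7422/(2π·0.0615) = 1.921 m·K/W
  R'_ceramic fibre blanket = ln(0.213/0.188)/(2πk) = 0.1249/(2π·0.0935) = 0.2125 m·K/W
  R'_vermiculite board = ln(0.257/0.213)/(2πk) = 0.1878/(2π·0.0722) = 0.4139 m·K/W
  R'_conv,out = 1/(2πr h) = 1/(2π·0.257·13.9) = 0.04455 m·K/W
ΣR = 7.331×10^-4 + 1.921 + 0.2125 + 0.4139 + 0.04455 = 2.593 m·K/W
Q' = ΔT/ΣR = (245 °C − 19.2 °C)/2.593 = 87.08 W/m
From the inner boundary to the perlite/ceramic fibre blanket interface, ΣR_partial = 1.922 m·K/W.
T_interface = T_in − Q'·ΣR_partial = 245 °C − (87.08)(1.922) = 77.6 °C

T = 77.6 °C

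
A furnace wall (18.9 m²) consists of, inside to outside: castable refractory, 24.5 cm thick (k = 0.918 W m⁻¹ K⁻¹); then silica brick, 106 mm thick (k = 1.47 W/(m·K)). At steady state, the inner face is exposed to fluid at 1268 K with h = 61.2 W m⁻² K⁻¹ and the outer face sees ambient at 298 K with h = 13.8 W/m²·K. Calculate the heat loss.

Q = 42.9 kW

Treat each layer as a resistance in series:
  R_conv,in = 1/(hA) = 1/(61.2·18.9) = 8.645×10^-4 K/W
  R_castable refractory = L/(kA) = 0.245/(0.918·18.9) = 0.01412 K/W
  R_silica brick = L/(kA) = 0.106/(1.47·18.9) = 0.003815 K/W
  R_conv,out = 1/(hA) = 1/(13.8·18.9) = 0.003834 K/W
ΣR = 8.645×10^-4 + 0.01412 + 0.003815 + 0.003834 = 0.02263 K/W
Q = ΔT/ΣR = (1268 K − 298 K)/0.02263 = 42900 W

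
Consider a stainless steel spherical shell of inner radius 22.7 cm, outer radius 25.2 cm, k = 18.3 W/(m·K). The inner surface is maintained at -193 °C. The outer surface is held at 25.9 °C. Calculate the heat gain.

Q = 4πk·ΔT/(1/r₁ − 1/r₂) = 4π × 18.3 × 218.9 / (1/0.227 − 1/0.252) = 1.15×10^5 W

Q = 115 kW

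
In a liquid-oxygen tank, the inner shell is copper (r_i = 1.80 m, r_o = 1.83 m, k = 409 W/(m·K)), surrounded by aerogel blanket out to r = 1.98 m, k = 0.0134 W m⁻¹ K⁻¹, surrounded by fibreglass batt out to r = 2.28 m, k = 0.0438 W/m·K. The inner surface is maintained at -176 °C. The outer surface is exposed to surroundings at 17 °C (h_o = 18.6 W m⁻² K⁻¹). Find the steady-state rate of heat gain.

Series thermal resistances, inner to outer:
  R_copper = (1/1.80 − 1/1.83)/(4πk) = 0.009107/(4π·409) = 1.772×10^-6 K/W
  R_aerogel blanket = (1/1.83 − 1/1.98)/(4πk) = 0.04140/(4π·0.0134) = 0.2458 K/W
  R_fibreglass batt = (1/1.98 − 1/2.28)/(4πk) = 0.06645/(4π·0.0438) = 0.1207 K/W
  R_conv,out = 1/(4πr²h) = 1/(4π·2.28²·18.6) = 8.230×10^-4 K/W
ΣR = 1.772×10^-6 + 0.2458 + 0.1207 + 8.230×10^-4 = 0.3673 K/W
Q = ΔT/ΣR = (-176 °C − 17 °C)/0.3673 = -525 W
(Negative Q ⇒ heat flows inward; heat gain = 525 W.)

Q = 525 W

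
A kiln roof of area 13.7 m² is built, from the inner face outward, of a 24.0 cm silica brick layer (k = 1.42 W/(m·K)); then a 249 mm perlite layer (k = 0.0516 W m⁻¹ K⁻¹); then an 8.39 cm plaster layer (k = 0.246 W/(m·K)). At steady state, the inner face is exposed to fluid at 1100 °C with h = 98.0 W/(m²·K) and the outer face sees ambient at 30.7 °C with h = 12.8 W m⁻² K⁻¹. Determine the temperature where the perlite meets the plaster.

T = 113 °C

Treat each layer as a resistance in series:
  R_conv,in = 1/(hA) = 1/(98.0·13.7) = 7.448×10^-4 K/W
  R_silica brick = L/(kA) = 0.240/(1.42·13.7) = 0.01234 K/W
  R_perlite = L/(kA) = 0.249/(0.0516·13.7) = 0.3522 K/W
  R_plaster = L/(kA) = 0.0839/(0.246·13.7) = 0.02489 K/W
  R_conv,out = 1/(hA) = 1/(12.8·13.7) = 0.005703 K/W
ΣR = 7.448×10^-4 + 0.01234 + 0.3522 + 0.02489 + 0.005703 = 0.3959 K/W
Q = ΔT/ΣR = (1100 °C − 30.7 °C)/0.3959 = 2701 W
From the inner boundary to the perlite/plaster interface, ΣR_partial = 0.3653 K/W.
T_interface = T_in − Q·ΣR_partial = 1100 °C − (2701)(0.3653) = 113 °C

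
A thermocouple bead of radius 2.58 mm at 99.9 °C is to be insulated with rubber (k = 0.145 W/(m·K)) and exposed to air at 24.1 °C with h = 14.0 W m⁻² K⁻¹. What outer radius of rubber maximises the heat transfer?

r_cr = 2.07 cm

For a sphere, r_cr = 2k_ins/h = 2·0.145/14.0 = 0.0207 m = 2.07 cm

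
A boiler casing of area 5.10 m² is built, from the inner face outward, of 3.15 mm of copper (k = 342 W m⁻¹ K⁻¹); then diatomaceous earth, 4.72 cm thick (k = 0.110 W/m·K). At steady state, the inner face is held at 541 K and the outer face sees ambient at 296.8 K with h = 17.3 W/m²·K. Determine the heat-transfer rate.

Q = 2.56 kW

Series thermal resistances, inner to outer:
  R_copper = L/(kA) = 0.00315/(342·5.10) = 1.806×10^-6 K/W
  R_diatomaceous earth = L/(kA) = 0.0472/(0.110·5.10) = 0.08414 K/W
  R_conv,out = 1/(hA) = 1/(17.3·5.10) = 0.01133 K/W
ΣR = 1.806×10^-6 + 0.08414 + 0.01133 = 0.09547 K/W
Q = ΔT/ΣR = (541 K − 296.8 K)/0.09547 = 2560 W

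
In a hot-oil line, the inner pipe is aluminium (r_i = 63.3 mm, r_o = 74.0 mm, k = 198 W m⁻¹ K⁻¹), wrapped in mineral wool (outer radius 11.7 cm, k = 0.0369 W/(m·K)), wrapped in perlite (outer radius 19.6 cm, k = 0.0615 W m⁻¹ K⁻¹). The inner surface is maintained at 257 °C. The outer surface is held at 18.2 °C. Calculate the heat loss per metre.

Q' = 72.1 W/m

Treat each layer as a resistance in series:
  R'_aluminium = ln(0.0740/0.0633)/(2πk) = 0.1562/(2π·198) = 1.255×10^-4 m·K/W
  R'_mineral wool = ln(0.117/0.0740)/(2πk) = 0.4581/(2π·0.0369) = 1.976 m·K/W
  R'_perlite = ln(0.196/0.117)/(2πk) = 0.5159/(2π·0.0615) = 1.335 m·K/W
ΣR = 1.255×10^-4 + 1.976 + 1.335 = 3.311 m·K/W
Q' = ΔT/ΣR = (257 °C − 18.2 °C)/3.311 = 72.1 W/m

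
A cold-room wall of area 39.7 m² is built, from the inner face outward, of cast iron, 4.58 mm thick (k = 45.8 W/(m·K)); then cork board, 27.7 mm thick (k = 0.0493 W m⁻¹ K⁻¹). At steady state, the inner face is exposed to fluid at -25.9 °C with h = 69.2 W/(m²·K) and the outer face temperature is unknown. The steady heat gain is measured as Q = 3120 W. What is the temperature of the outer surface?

Sum the resistances:
  R_conv,in = 1/(hA) = 1/(69.2·39.7) = 3.640×10^-4 K/W
  R_cast iron = L/(kA) = 0.00458/(45.8·39.7) = 2.519×10^-6 K/W
  R_cork board = L/(kA) = 0.0277/(0.0493·39.7) = 0.01415 K/W
ΣR = 0.01452 K/W
ΔT = Q·ΣR = 3120 × 0.01452 = 45.30 K
Heat flows inward, so T_out = T_in + ΔT = -25.9 + 45.30 = 19.4 °C

T_out = 19.4 °C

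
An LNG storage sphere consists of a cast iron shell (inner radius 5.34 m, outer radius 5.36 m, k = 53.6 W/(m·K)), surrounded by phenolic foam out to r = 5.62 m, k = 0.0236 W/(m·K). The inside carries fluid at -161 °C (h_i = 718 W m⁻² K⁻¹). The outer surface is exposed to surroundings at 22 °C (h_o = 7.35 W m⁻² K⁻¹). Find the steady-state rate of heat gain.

Q = 6210 W

Treat each layer as a resistance in series:
  R_conv,in = 1/(4πr²h) = 1/(4π·5.34²·718) = 3.887×10^-6 K/W
  R_cast iron = (1/5.34 − 1/5.36)/(4πk) = 6.988×10^-4/(4π·53.6) = 1.037×10^-6 K/W
  R_phenolic foam = (1/5.36 − 1/5.62)/(4πk) = 0.008631/(4π·0.0236) = 0.02910 K/W
  R_conv,out = 1/(4πr²h) = 1/(4π·5.62²·7.35) = 3.428×10^-4 K/W
ΣR = 3.887×10^-6 + 1.037×10^-6 + 0.02910 + 3.428×10^-4 = 0.02945 K/W
Q = ΔT/ΣR = (-161 °C − 22 °C)/0.02945 = -6210 W
(Negative Q ⇒ heat flows inward; heat gain = 6210 W.)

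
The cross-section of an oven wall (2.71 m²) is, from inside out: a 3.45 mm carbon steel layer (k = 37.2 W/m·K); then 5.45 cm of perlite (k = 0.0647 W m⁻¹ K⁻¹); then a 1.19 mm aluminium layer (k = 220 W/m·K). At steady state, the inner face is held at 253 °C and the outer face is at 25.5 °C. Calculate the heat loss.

Series thermal resistances, inner to outer:
  R_carbon steel = L/(kA) = 0.00345/(37.2·2.71) = 3.422×10^-5 K/W
  R_perlite = L/(kA) = 0.0545/(0.0647·2.71) = 0.3108 K/W
  R_aluminium = L/(kA) = 0.00119/(220·2.71) = 1.996×10^-6 K/W
ΣR = 3.422×10^-5 + 0.3108 + 1.996×10^-6 = 0.3108 K/W
Q = ΔT/ΣR = (253 °C − 25.5 °C)/0.3108 = 732 W

Q = 732 W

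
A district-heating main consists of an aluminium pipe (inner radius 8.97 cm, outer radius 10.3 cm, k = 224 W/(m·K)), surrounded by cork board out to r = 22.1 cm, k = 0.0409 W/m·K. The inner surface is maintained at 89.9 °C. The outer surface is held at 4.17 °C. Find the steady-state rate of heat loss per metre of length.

Resistance network (inner→outer):
  R'_aluminium = ln(0.103/0.0897)/(2πk) = 0.1383/(2π·224) = 9.823×10^-5 m·K/W
  R'_cork board = ln(0.221/0.103)/(2πk) = 0.7634/(2π·0.0409) = 2.971 m·K/W
ΣR = 9.823×10^-5 + 2.971 = 2.971 m·K/W
Q' = ΔT/ΣR = (89.9 °C − 4.17 °C)/2.971 = 28.9 W/m

Q' = 28.9 W/m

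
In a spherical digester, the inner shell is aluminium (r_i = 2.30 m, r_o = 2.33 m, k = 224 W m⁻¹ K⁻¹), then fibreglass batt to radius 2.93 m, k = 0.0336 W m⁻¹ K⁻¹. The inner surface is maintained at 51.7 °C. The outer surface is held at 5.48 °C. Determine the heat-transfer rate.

Treat each layer as a resistance in series:
  R_aluminium = (1/2.30 − 1/2.33)/(4πk) = 0.005598/(4π·224) = 1.989×10^-6 K/W
  R_fibreglass batt = (1/2.33 − 1/2.93)/(4πk) = 0.08789/(4π·0.0336) = 0.2082 K/W
ΣR = 1.989×10^-6 + 0.2082 = 0.2082 K/W
Q = ΔT/ΣR = (51.7 °C − 5.48 °C)/0.2082 = 222 W

Q = 222 W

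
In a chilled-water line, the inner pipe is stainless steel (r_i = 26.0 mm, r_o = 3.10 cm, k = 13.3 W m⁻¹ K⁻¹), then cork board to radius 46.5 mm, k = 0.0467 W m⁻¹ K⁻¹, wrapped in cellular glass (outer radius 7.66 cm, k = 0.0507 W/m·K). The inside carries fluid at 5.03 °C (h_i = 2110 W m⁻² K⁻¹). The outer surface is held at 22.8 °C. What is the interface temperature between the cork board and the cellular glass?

T = 13.4 °C

Treat each layer as a resistance in series:
  R'_conv,in = 1/(2πr h) = 1/(2π·0.0260·2110) = 0.002901 m·K/W
  R'_stainless steel = ln(0.0310/0.0260)/(2πk) = 0.1759/(2π·13.3) = 0.002105 m·K/W
  R'_cork board = ln(0.0465/0.0310)/(2πk) = 0.4055/(2π·0.0467) = 1.382 m·K/W
  R'_cellular glass = ln(0.0766/0.0465)/(2πk) = 0.4991/(2π·0.0507) = 1.567 m·K/W
ΣR = 0.002901 + 0.002105 + 1.382 + 1.567 = 2.954 m·K/W
Q' = ΔT/ΣR = (5.03 °C − 22.8 °C)/2.954 = -6.016 W/m
From the inner boundary to the cork board/cellular glass interface, ΣR_partial = 1.387 m·K/W.
T_interface = T_in − Q'·ΣR_partial = 5.03 °C − (-6.016)(1.387) = 13.4 °C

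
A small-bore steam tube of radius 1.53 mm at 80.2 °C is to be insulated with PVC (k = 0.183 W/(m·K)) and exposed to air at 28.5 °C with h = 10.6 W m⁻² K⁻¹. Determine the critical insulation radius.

r_cr = 1.73 cm

For a cylinder, r_cr = k_ins/h = 0.183/10.6 = 0.0173 m = 1.73 cm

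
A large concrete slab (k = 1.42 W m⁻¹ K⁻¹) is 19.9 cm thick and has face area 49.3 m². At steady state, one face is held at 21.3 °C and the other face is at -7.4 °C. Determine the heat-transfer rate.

Q = 10100 W

Q = kA·ΔT/L = 1.42 × 49.3 × |21.3 °C − -7.4 °C| / 0.199 = 10100 W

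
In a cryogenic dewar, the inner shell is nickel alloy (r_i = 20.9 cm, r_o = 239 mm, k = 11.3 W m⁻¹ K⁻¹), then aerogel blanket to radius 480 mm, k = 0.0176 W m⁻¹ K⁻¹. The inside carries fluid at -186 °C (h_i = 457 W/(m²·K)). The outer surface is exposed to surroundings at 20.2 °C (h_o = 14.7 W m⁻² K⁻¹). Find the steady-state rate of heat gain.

Q = 21.6 W

Resistance network (inner→outer):
  R_conv,in = 1/(4πr²h) = 1/(4π·0.209²·457) = 0.003986 K/W
  R_nickel alloy = (1/0.209 − 1/0.239)/(4πk) = 0.6006/(4π·11.3) = 0.004229 K/W
  R_aerogel blanket = (1/0.239 − 1/0.480)/(4πk) = 2.101/(4π·0.0176) = 9.499 K/W
  R_conv,out = 1/(4πr²h) = 1/(4π·0.480²·14.7) = 0.02350 K/W
ΣR = 0.003986 + 0.004229 + 9.499 + 0.02350 = 9.531 K/W
Q = ΔT/ΣR = (-186 °C − 20.2 °C)/9.531 = -21.6 W
(Negative Q ⇒ heat flows inward; heat gain = 21.6 W.)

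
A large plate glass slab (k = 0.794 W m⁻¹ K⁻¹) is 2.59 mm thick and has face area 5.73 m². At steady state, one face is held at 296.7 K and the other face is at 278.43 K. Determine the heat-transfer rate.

Q = 32.1 kW

Q = kA·ΔT/L = 0.794 × 5.73 × |296.7 K − 278.43 K| / 0.00259 = 32100 W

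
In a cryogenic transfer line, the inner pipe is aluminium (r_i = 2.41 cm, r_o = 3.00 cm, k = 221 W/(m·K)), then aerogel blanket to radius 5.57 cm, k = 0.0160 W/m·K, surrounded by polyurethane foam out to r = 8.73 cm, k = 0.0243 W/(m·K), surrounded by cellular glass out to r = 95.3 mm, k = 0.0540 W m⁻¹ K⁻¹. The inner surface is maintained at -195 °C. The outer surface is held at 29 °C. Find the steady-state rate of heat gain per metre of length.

Treat each layer as a resistance in series:
  R'_aluminium = ln(0.0300/0.0241)/(2πk) = 0.2190/(2π·221) = 1.577×10^-4 m·K/W
  R'_aerogel blanket = ln(0.0557/0.0300)/(2πk) = 0.6188/(2π·0.0160) = 6.155 m·K/W
  R'_polyurethane foam = ln(0.0873/0.0557)/(2πk) = 0.4494/(2π·0.0243) = 2.943 m·K/W
  R'_cellular glass = ln(0.0953/0.0873)/(2πk) = 0.08768/(2π·0.0540) = 0.2584 m·K/W
ΣR = 1.577×10^-4 + 6.155 + 2.943 + 0.2584 = 9.357 m·K/W
Q' = ΔT/ΣR = (-195 °C − 29 °C)/9.357 = -23.9 W/m
(Negative Q' ⇒ heat flows inward; heat gain = 23.9 W/m.)

Q' = 23.9 W/m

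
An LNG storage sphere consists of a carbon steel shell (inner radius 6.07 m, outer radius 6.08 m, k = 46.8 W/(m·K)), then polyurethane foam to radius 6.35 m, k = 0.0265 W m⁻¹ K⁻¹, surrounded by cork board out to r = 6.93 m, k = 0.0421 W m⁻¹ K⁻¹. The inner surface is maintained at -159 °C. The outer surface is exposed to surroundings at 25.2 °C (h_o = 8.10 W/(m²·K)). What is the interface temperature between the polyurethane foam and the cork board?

Treat each layer as a resistance in series:
  R_carbon steel = (1/6.07 − 1/6.08)/(4πk) = 2.710×10^-4/(4π·46.8) = 4.607×10^-7 K/W
  R_polyurethane foam = (1/6.08 − 1/6.35)/(4πk) = 0.006993/(4π·0.0265) = 0.02100 K/W
  R_cork board = (1/6.35 − 1/6.93)/(4πk) = 0.01318/(4π·0.0421) = 0.02491 K/W
  R_conv,out = 1/(4πr²h) = 1/(4π·6.93²·8.10) = 2.046×10^-4 K/W
ΣR = 4.607×10^-7 + 0.02100 + 0.02491 + 2.046×10^-4 = 0.04612 K/W
Q = ΔT/ΣR = (-159 °C − 25.2 °C)/0.04612 = -3994 W
From the inner boundary to the polyurethane foam/cork board interface, ΣR_partial = 0.02100 K/W.
T_interface = T_in − Q·ΣR_partial = -159 °C − (-3994)(0.02100) = -75.1 °C

T = -75.1 °C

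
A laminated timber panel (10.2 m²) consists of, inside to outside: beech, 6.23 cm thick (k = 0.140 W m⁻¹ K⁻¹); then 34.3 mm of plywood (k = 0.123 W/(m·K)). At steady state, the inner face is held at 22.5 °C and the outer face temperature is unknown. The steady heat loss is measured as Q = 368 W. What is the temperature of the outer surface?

Sum the resistances:
  R_beech = L/(kA) = 0.0623/(0.140·10.2) = 0.04363 K/W
  R_plywood = L/(kA) = 0.0343/(0.123·10.2) = 0.02734 K/W
ΣR = 0.07097 K/W
ΔT = Q·ΣR = 368 × 0.07097 = 26.12 K
Heat flows outward, so T_out = T_in − ΔT = 22.5 − 26.12 = -3.62 °C

T_out = -3.62 °C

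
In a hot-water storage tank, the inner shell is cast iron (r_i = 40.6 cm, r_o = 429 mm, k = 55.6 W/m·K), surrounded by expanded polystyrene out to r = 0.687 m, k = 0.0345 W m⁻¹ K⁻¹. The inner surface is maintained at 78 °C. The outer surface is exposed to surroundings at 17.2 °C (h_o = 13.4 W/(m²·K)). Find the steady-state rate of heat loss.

Q = 29.9 W

Series thermal resistances, inner to outer:
  R_cast iron = (1/0.406 − 1/0.429)/(4πk) = 0.1321/(4π·55.6) = 1.890×10^-4 K/W
  R_expanded polystyrene = (1/0.429 − 1/0.687)/(4πk) = 0.8754/(4π·0.0345) = 2.019 K/W
  R_conv,out = 1/(4πr²h) = 1/(4π·0.687²·13.4) = 0.01258 K/W
ΣR = 1.890×10^-4 + 2.019 + 0.01258 = 2.032 K/W
Q = ΔT/ΣR = (78 °C − 17.2 °C)/2.032 = 29.9 W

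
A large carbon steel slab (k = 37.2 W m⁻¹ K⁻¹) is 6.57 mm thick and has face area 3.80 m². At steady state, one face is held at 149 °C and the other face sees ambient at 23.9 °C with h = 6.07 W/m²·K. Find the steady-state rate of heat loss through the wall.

Series thermal resistances, inner to outer:
  R_carbon steel = L/(kA) = 0.00657/(37.2·3.80) = 4.648×10^-5 K/W
  R_conv,out = 1/(hA) = 1/(6.07·3.80) = 0.04335 K/W
ΣR = 4.648×10^-5 + 0.04335 = 0.04340 K/W
Q = ΔT/ΣR = (149 °C − 23.9 °C)/0.04340 = 2880 W

Q = 2.88 kW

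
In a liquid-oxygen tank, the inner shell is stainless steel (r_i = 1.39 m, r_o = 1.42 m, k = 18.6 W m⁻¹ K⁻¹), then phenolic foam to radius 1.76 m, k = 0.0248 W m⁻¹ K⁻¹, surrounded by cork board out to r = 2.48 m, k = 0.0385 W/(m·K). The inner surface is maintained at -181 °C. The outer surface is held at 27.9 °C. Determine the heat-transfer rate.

Treat each layer as a resistance in series:
  R_stainless steel = (1/1.39 − 1/1.42)/(4πk) = 0.01520/(4π·18.6) = 6.503×10^-5 K/W
  R_phenolic foam = (1/1.42 − 1/1.76)/(4πk) = 0.1360/(4π·0.0248) = 0.4365 K/W
  R_cork board = (1/1.76 − 1/2.48)/(4πk) = 0.1650/(4π·0.0385) = 0.3410 K/W
ΣR = 6.503×10^-5 + 0.4365 + 0.3410 = 0.7776 K/W
Q = ΔT/ΣR = (-181 °C − 27.9 °C)/0.7776 = -269 W
(Negative Q ⇒ heat flows inward; heat gain = 269 W.)

Q = 269 W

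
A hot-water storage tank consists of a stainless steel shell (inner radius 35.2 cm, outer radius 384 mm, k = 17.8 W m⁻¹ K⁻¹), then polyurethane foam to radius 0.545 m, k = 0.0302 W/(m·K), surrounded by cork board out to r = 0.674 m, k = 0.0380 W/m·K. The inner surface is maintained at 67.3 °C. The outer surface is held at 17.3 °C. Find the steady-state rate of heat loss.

Q = 18.1 W

Resistance network (inner→outer):
  R_stainless steel = (1/0.352 − 1/0.384)/(4πk) = 0.2367/(4π·17.8) = 0.001058 K/W
  R_polyurethane foam = (1/0.384 − 1/0.545)/(4πk) = 0.7693/(4π·0.0302) = 2.027 K/W
  R_cork board = (1/0.545 − 1/0.674)/(4πk) = 0.3512/(4π·0.0380) = 0.7354 K/W
ΣR = 0.001058 + 2.027 + 0.7354 = 2.763 K/W
Q = ΔT/ΣR = (67.3 °C − 17.3 °C)/2.763 = 18.1 W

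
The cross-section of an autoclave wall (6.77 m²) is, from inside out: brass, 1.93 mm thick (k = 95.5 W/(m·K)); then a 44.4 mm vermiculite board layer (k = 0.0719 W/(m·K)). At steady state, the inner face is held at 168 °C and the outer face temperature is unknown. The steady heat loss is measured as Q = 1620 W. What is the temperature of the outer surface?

Series resistances:
  R_brass = L/(kA) = 0.00193/(95.5·6.77) = 2.985×10^-6 K/W
  R_vermiculite board = L/(kA) = 0.0444/(0.0719·6.77) = 0.09121 K/W
ΣR = 0.09122 K/W
ΔT = Q·ΣR = 1620 × 0.09122 = 147.8 K
Heat flows outward, so T_out = T_in − ΔT = 168 − 147.8 = 20.2 °C

T_out = 20.2 °C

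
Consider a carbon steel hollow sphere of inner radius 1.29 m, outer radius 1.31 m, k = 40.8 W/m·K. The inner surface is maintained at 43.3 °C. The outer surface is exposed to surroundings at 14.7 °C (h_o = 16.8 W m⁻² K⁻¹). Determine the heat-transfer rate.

Q = 10.3 kW

Resistance network (inner→outer):
  R_carbon steel = (1/1.29 − 1/1.31)/(4πk) = 0.01184/(4π·40.8) = 2.308×10^-5 K/W
  R_conv,out = 1/(4πr²h) = 1/(4π·1.31²·16.8) = 0.002760 K/W
ΣR = 2.308×10^-5 + 0.002760 = 0.002783 K/W
Q = ΔT/ΣR = (43.3 °C − 14.7 °C)/0.002783 = 10300 W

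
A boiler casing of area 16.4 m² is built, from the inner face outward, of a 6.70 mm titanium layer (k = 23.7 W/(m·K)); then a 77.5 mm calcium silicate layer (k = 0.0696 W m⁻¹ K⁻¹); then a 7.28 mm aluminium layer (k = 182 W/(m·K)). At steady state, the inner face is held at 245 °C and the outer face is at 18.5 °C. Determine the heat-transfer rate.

Q = 3330 W

Series thermal resistances, inner to outer:
  R_titanium = L/(kA) = 0.00670/(23.7·16.4) = 1.724×10^-5 K/W
  R_calcium silicate = L/(kA) = 0.0775/(0.0696·16.4) = 0.06790 K/W
  R_aluminium = L/(kA) = 0.00728/(182·16.4) = 2.439×10^-6 K/W
ΣR = 1.724×10^-5 + 0.06790 + 2.439×10^-6 = 0.06792 K/W
Q = ΔT/ΣR = (245 °C − 18.5 °C)/0.06792 = 3330 W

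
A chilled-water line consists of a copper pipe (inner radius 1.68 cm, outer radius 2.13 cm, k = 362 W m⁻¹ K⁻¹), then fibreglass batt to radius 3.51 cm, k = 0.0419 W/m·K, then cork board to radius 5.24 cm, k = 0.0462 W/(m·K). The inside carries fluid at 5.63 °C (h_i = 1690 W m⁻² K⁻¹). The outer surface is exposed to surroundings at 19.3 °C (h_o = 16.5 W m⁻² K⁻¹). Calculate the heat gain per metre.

Q' = 3.94 W/m

Series thermal resistances, inner to outer:
  R'_conv,in = 1/(2πr h) = 1/(2π·0.0168·1690) = 0.005606 m·K/W
  R'_copper = ln(0.0213/0.0168)/(2πk) = 0.2373/(2π·362) = 1.043×10^-4 m·K/W
  R'_fibreglass batt = ln(0.0351/0.0213)/(2πk) = 0.4995/(2π·0.0419) = 1.897 m·K/W
  R'_cork board = ln(0.0524/0.0351)/(2πk) = 0.4007/(2π·0.0462) = 1.380 m·K/W
  R'_conv,out = 1/(2πr h) = 1/(2π·0.0524·16.5) = 0.1841 m·K/W
ΣR = 0.005606 + 1.043×10^-4 + 1.897 + 1.380 + 0.1841 = 3.467 m·K/W
Q' = ΔT/ΣR = (5.63 °C − 19.3 °C)/3.467 = -3.94 W/m
(Negative Q' ⇒ heat flows inward; heat gain = 3.94 W/m.)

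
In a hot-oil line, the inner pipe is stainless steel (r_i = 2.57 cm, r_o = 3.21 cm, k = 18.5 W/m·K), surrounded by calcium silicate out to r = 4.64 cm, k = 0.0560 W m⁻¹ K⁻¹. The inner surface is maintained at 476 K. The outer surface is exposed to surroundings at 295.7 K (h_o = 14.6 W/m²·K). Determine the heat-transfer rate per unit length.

Q' = 140 W/m

Treat each layer as a resistance in series:
  R'_stainless steel = ln(0.0321/0.0257)/(2πk) = 0.2224/(2π·18.5) = 0.001913 m·K/W
  R'_calcium silicate = ln(0.0464/0.0321)/(2πk) = 0.3684/(2π·0.0560) = 1.047 m·K/W
  R'_conv,out = 1/(2πr h) = 1/(2π·0.0464·14.6) = 0.2349 m·K/W
ΣR = 0.001913 + 1.047 + 0.2349 = 1.284 m·K/W
Q' = ΔT/ΣR = (476 K − 295.7 K)/1.284 = 140 W/m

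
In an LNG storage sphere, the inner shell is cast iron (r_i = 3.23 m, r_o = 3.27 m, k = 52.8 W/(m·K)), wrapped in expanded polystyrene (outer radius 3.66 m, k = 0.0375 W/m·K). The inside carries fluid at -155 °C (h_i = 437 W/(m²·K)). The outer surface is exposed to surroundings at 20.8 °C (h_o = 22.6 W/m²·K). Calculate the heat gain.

Q = 2.53 kW

Treat each layer as a resistance in series:
  R_conv,in = 1/(4πr²h) = 1/(4π·3.23²·437) = 1.745×10^-5 K/W
  R_cast iron = (1/3.23 − 1/3.27)/(4πk) = 0.003787/(4π·52.8) = 5.708×10^-6 K/W
  R_expanded polystyrene = (1/3.27 − 1/3.66)/(4πk) = 0.03259/(4π·0.0375) = 0.06915 K/W
  R_conv,out = 1/(4πr²h) = 1/(4π·3.66²·22.6) = 2.629×10^-4 K/W
ΣR = 1.745×10^-5 + 5.708×10^-6 + 0.06915 + 2.629×10^-4 = 0.06944 K/W
Q = ΔT/ΣR = (-155 °C − 20.8 °C)/0.06944 = -2530 W
(Negative Q ⇒ heat flows inward; heat gain = 2530 W.)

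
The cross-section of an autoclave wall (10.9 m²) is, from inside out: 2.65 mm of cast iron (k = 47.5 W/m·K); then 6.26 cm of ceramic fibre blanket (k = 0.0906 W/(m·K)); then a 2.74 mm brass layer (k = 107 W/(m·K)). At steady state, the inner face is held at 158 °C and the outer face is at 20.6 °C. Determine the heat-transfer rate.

Q = 2.17 kW

Series thermal resistances, inner to outer:
  R_cast iron = L/(kA) = 0.00265/(47.5·10.9) = 5.118×10^-6 K/W
  R_ceramic fibre blanket = L/(kA) = 0.0626/(0.0906·10.9) = 0.06339 K/W
  R_brass = L/(kA) = 0.00274/(107·10.9) = 2.349×10^-6 K/W
ΣR = 5.118×10^-6 + 0.06339 + 2.349×10^-6 = 0.06340 K/W
Q = ΔT/ΣR = (158 °C − 20.6 °C)/0.06340 = 2170 W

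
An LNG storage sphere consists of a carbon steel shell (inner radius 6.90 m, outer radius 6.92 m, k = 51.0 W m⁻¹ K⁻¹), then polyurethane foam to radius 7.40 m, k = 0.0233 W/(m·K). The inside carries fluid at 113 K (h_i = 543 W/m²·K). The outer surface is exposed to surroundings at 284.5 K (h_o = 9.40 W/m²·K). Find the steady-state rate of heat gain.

Q = 5.33 kW

Treat each layer as a resistance in series:
  R_conv,in = 1/(4πr²h) = 1/(4π·6.90²·543) = 3.078×10^-6 K/W
  R_carbon steel = (1/6.90 − 1/6.92)/(4πk) = 4.189×10^-4/(4π·51.0) = 6.536×10^-7 K/W
  R_polyurethane foam = (1/6.92 − 1/7.40)/(4πk) = 0.009374/(4π·0.0233) = 0.03201 K/W
  R_conv,out = 1/(4πr²h) = 1/(4π·7.40²·9.40) = 1.546×10^-4 K/W
ΣR = 3.078×10^-6 + 6.536×10^-7 + 0.03201 + 1.546×10^-4 = 0.03217 K/W
Q = ΔT/ΣR = (113 K − 284.5 K)/0.03217 = -5330 W
(Negative Q ⇒ heat flows inward; heat gain = 5330 W.)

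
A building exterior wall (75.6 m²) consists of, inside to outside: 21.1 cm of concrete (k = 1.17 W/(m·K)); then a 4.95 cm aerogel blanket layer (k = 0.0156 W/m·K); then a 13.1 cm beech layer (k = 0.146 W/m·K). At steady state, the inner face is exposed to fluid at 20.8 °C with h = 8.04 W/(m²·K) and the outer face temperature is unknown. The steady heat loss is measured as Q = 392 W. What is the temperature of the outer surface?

Series resistances:
  R_conv,in = 1/(hA) = 1/(8.04·75.6) = 0.001645 K/W
  R_concrete = L/(kA) = 0.211/(1.17·75.6) = 0.002385 K/W
  R_aerogel blanket = L/(kA) = 0.0495/(0.0156·75.6) = 0.04197 K/W
  R_beech = L/(kA) = 0.131/(0.146·75.6) = 0.01187 K/W
ΣR = 0.05787 K/W
ΔT = Q·ΣR = 392 × 0.05787 = 22.69 K
Heat flows outward, so T_out = T_in − ΔT = 20.8 − 22.69 = -1.89 °C

T_out = -1.89 °C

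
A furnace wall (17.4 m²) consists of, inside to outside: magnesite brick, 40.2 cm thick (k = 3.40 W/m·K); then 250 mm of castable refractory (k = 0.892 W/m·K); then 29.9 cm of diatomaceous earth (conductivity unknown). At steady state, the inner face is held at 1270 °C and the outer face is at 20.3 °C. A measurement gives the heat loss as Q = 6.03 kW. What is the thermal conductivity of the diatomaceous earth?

k = 0.0932 W/m·K

ΣR = ΔT/Q = |1270 − 20.3|/6030 = 0.2072 K/W
Known resistances:
  R_magnesite brick = L/(kA) = 0.402/(3.40·17.4) = 0.006795 K/W
  R_castable refractory = L/(kA) = 0.250/(0.892·17.4) = 0.01611 K/W
R_diatomaceous earth = ΣR − ΣR_known = 0.2072 − 0.02290 = 0.1843 K/W
L/(kA) = 0.1843 ⇒ k = 0.299/(0.1843·17.4) = 0.0932 W/m·K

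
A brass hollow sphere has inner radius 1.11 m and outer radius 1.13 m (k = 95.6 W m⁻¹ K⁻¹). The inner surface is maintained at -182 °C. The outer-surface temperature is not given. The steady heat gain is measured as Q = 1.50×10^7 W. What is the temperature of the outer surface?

Sum the resistances:
  R_brass = (1/1.11 − 1/1.13)/(4πk) = 0.01595/(4π·95.6) = 1.327×10^-5 K/W
ΣR = 1.327×10^-5 K/W
ΔT = Q·ΣR = 1.50×10^7 × 1.327×10^-5 = 199.1 K
Heat flows inward, so T_out = T_in + ΔT = -182 + 199.1 = 17.1 °C

T_out = 17.1 °C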